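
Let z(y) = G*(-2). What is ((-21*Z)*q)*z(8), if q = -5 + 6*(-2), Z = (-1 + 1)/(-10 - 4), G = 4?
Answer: 0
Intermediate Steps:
Z = 0 (Z = 0/(-14) = 0*(-1/14) = 0)
q = -17 (q = -5 - 12 = -17)
z(y) = -8 (z(y) = 4*(-2) = -8)
((-21*Z)*q)*z(8) = (-21*0*(-17))*(-8) = (0*(-17))*(-8) = 0*(-8) = 0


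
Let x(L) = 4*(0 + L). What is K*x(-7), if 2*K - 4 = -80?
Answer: 1064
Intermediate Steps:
x(L) = 4*L
K = -38 (K = 2 + (1/2)*(-80) = 2 - 40 = -38)
K*x(-7) = -152*(-7) = -38*(-28) = 1064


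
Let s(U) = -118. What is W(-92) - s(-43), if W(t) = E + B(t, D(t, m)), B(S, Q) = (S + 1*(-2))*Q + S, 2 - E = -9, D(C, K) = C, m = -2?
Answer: 8685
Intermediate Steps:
E = 11 (E = 2 - 1*(-9) = 2 + 9 = 11)
B(S, Q) = S + Q*(-2 + S) (B(S, Q) = (S - 2)*Q + S = (-2 + S)*Q + S = Q*(-2 + S) + S = S + Q*(-2 + S))
W(t) = 11 + t**2 - t (W(t) = 11 + (t - 2*t + t*t) = 11 + (t - 2*t + t**2) = 11 + (t**2 - t) = 11 + t**2 - t)
W(-92) - s(-43) = (11 + (-92)**2 - 1*(-92)) - 1*(-118) = (11 + 8464 + 92) + 118 = 8567 + 118 = 8685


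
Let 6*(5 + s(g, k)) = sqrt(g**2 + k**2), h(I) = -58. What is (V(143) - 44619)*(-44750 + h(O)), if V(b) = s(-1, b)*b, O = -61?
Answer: 2031325872 - 5339620*sqrt(818) ≈ 1.8786e+9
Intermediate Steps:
s(g, k) = -5 + sqrt(g**2 + k**2)/6
V(b) = b*(-5 + sqrt(1 + b**2)/6) (V(b) = (-5 + sqrt((-1)**2 + b**2)/6)*b = (-5 + sqrt(1 + b**2)/6)*b = b*(-5 + sqrt(1 + b**2)/6))
(V(143) - 44619)*(-44750 + h(O)) = ((1/6)*143*(-30 + sqrt(1 + 143**2)) - 44619)*(-44750 - 58) = ((1/6)*143*(-30 + sqrt(1 + 20449)) - 44619)*(-44808) = ((1/6)*143*(-30 + sqrt(20450)) - 44619)*(-44808) = ((1/6)*143*(-30 + 5*sqrt(818)) - 44619)*(-44808) = ((-715 + 715*sqrt(818)/6) - 44619)*(-44808) = (-45334 + 715*sqrt(818)/6)*(-44808) = 2031325872 - 5339620*sqrt(818)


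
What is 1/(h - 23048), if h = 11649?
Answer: -1/11399 ≈ -8.7727e-5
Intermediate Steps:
1/(h - 23048) = 1/(11649 - 23048) = 1/(-11399) = -1/11399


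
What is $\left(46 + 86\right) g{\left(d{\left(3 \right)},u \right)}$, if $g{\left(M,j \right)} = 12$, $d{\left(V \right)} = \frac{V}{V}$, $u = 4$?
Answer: $1584$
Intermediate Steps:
$d{\left(V \right)} = 1$
$\left(46 + 86\right) g{\left(d{\left(3 \right)},u \right)} = \left(46 + 86\right) 12 = 132 \cdot 12 = 1584$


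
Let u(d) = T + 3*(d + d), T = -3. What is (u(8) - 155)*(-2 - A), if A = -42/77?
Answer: 160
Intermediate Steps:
A = -6/11 (A = -42*1/77 = -6/11 ≈ -0.54545)
u(d) = -3 + 6*d (u(d) = -3 + 3*(d + d) = -3 + 3*(2*d) = -3 + 6*d)
(u(8) - 155)*(-2 - A) = ((-3 + 6*8) - 155)*(-2 - 1*(-6/11)) = ((-3 + 48) - 155)*(-2 + 6/11) = (45 - 155)*(-16/11) = -110*(-16/11) = 160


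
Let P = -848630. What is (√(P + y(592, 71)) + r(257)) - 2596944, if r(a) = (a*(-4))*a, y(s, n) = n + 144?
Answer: -2861140 + I*√848415 ≈ -2.8611e+6 + 921.09*I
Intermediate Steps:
y(s, n) = 144 + n
r(a) = -4*a² (r(a) = (-4*a)*a = -4*a²)
(√(P + y(592, 71)) + r(257)) - 2596944 = (√(-848630 + (144 + 71)) - 4*257²) - 2596944 = (√(-848630 + 215) - 4*66049) - 2596944 = (√(-848415) - 264196) - 2596944 = (I*√848415 - 264196) - 2596944 = (-264196 + I*√848415) - 2596944 = -2861140 + I*√848415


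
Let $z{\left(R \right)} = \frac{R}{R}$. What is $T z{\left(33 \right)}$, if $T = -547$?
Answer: $-547$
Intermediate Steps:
$z{\left(R \right)} = 1$
$T z{\left(33 \right)} = \left(-547\right) 1 = -547$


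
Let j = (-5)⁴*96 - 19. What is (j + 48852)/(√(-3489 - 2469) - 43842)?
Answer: -795242731/320354487 - 108833*I*√662/640708974 ≈ -2.4824 - 0.0043705*I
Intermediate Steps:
j = 59981 (j = 625*96 - 19 = 60000 - 19 = 59981)
(j + 48852)/(√(-3489 - 2469) - 43842) = (59981 + 48852)/(√(-3489 - 2469) - 43842) = 108833/(√(-5958) - 43842) = 108833/(3*I*√662 - 43842) = 108833/(-43842 + 3*I*√662)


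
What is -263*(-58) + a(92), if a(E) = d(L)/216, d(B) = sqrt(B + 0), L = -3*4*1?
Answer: 15254 + I*sqrt(3)/108 ≈ 15254.0 + 0.016037*I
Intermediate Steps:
L = -12 (L = -12*1 = -12)
d(B) = sqrt(B)
a(E) = I*sqrt(3)/108 (a(E) = sqrt(-12)/216 = (2*I*sqrt(3))*(1/216) = I*sqrt(3)/108)
-263*(-58) + a(92) = -263*(-58) + I*sqrt(3)/108 = 15254 + I*sqrt(3)/108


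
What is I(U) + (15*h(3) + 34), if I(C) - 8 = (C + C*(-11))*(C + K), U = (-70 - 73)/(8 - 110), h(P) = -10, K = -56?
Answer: 3420019/5202 ≈ 657.44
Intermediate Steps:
U = 143/102 (U = -143/(-102) = -143*(-1/102) = 143/102 ≈ 1.4020)
I(C) = 8 - 10*C*(-56 + C) (I(C) = 8 + (C + C*(-11))*(C - 56) = 8 + (C - 11*C)*(-56 + C) = 8 + (-10*C)*(-56 + C) = 8 - 10*C*(-56 + C))
I(U) + (15*h(3) + 34) = (8 - 10*(143/102)² + 560*(143/102)) + (15*(-10) + 34) = (8 - 10*20449/10404 + 40040/51) + (-150 + 34) = (8 - 102245/5202 + 40040/51) - 116 = 4023451/5202 - 116 = 3420019/5202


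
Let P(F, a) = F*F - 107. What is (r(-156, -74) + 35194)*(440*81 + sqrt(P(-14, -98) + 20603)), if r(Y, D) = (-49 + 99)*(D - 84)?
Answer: 972758160 + 54588*sqrt(5173) ≈ 9.7668e+8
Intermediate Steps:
r(Y, D) = -4200 + 50*D (r(Y, D) = 50*(-84 + D) = -4200 + 50*D)
P(F, a) = -107 + F**2 (P(F, a) = F**2 - 107 = -107 + F**2)
(r(-156, -74) + 35194)*(440*81 + sqrt(P(-14, -98) + 20603)) = ((-4200 + 50*(-74)) + 35194)*(440*81 + sqrt((-107 + (-14)**2) + 20603)) = ((-4200 - 3700) + 35194)*(35640 + sqrt((-107 + 196) + 20603)) = (-7900 + 35194)*(35640 + sqrt(89 + 20603)) = 27294*(35640 + sqrt(20692)) = 27294*(35640 + 2*sqrt(5173)) = 972758160 + 54588*sqrt(5173)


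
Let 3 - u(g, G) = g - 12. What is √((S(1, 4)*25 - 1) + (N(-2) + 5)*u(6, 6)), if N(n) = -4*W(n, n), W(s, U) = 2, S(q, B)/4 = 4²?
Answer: 2*√393 ≈ 39.648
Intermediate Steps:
S(q, B) = 64 (S(q, B) = 4*4² = 4*16 = 64)
u(g, G) = 15 - g (u(g, G) = 3 - (g - 12) = 3 - (-12 + g) = 3 + (12 - g) = 15 - g)
N(n) = -8 (N(n) = -4*2 = -8)
√((S(1, 4)*25 - 1) + (N(-2) + 5)*u(6, 6)) = √((64*25 - 1) + (-8 + 5)*(15 - 1*6)) = √((1600 - 1) - 3*(15 - 6)) = √(1599 - 3*9) = √(1599 - 27) = √1572 = 2*√393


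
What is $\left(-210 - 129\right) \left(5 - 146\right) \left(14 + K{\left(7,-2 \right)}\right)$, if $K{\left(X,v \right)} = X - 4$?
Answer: $812583$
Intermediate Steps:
$K{\left(X,v \right)} = -4 + X$
$\left(-210 - 129\right) \left(5 - 146\right) \left(14 + K{\left(7,-2 \right)}\right) = \left(-210 - 129\right) \left(5 - 146\right) \left(14 + \left(-4 + 7\right)\right) = \left(-210 - 129\right) \left(-141\right) \left(14 + 3\right) = \left(-339\right) \left(-141\right) 17 = 47799 \cdot 17 = 812583$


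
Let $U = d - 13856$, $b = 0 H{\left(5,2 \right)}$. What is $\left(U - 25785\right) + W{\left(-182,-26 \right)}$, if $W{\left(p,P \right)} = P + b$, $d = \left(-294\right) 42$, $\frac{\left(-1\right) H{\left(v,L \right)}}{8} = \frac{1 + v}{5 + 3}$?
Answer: $-52015$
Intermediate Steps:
$H{\left(v,L \right)} = -1 - v$ ($H{\left(v,L \right)} = - 8 \frac{1 + v}{5 + 3} = - 8 \frac{1 + v}{8} = - 8 \left(1 + v\right) \frac{1}{8} = - 8 \left(\frac{1}{8} + \frac{v}{8}\right) = -1 - v$)
$d = -12348$
$b = 0$ ($b = 0 \left(-1 - 5\right) = 0 \left(-6\right) = 0$)
$W{\left(p,P \right)} = P$ ($W{\left(p,P \right)} = P + 0 = P$)
$U = -26204$ ($U = -12348 - 13856 = -26204$)
$\left(U - 25785\right) + W{\left(-182,-26 \right)} = \left(-26204 - 25785\right) - 26 = -51989 - 26 = -52015$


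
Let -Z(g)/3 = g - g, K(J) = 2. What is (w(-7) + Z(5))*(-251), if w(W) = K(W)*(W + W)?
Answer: 7028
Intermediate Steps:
Z(g) = 0 (Z(g) = -3*(g - g) = -3*0 = 0)
w(W) = 4*W (w(W) = 2*(W + W) = 2*(2*W) = 4*W)
(w(-7) + Z(5))*(-251) = (4*(-7) + 0)*(-251) = (-28 + 0)*(-251) = -28*(-251) = 7028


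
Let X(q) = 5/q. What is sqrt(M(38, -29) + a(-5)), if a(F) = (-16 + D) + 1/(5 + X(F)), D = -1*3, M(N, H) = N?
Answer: sqrt(77)/2 ≈ 4.3875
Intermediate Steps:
D = -3
a(F) = -19 + 1/(5 + 5/F) (a(F) = (-16 - 3) + 1/(5 + 5/F) = -19 + 1/(5 + 5/F))
sqrt(M(38, -29) + a(-5)) = sqrt(38 + (-95 - 94*(-5))/(5*(1 - 5))) = sqrt(38 + (1/5)*(-95 + 470)/(-4)) = sqrt(38 + (1/5)*(-1/4)*375) = sqrt(38 - 75/4) = sqrt(77/4) = sqrt(77)/2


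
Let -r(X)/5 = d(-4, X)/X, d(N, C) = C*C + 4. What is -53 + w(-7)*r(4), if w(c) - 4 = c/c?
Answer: -178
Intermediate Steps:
w(c) = 5 (w(c) = 4 + c/c = 4 + 1 = 5)
d(N, C) = 4 + C² (d(N, C) = C² + 4 = 4 + C²)
r(X) = -5*(4 + X²)/X
-53 + w(-7)*r(4) = -53 + 5*(-20/4 - 5*4) = -53 + 5*(-20*¼ - 20) = -53 + 5*(-5 - 20) = -53 + 5*(-25) = -53 - 125 = -178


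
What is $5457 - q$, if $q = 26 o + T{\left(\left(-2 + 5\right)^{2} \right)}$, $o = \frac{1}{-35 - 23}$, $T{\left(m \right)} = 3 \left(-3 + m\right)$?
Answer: $\frac{157744}{29} \approx 5439.4$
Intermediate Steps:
$T{\left(m \right)} = -9 + 3 m$
$o = - \frac{1}{58}$ ($o = \frac{1}{-58} = - \frac{1}{58} \approx -0.017241$)
$q = \frac{509}{29}$ ($q = 26 \left(- \frac{1}{58}\right) - \left(9 - 3 \left(-2 + 5\right)^{2}\right) = - \frac{13}{29} - \left(9 - 3 \cdot 3^{2}\right) = - \frac{13}{29} + \left(-9 + 3 \cdot 9\right) = - \frac{13}{29} + \left(-9 + 27\right) = - \frac{13}{29} + 18 = \frac{509}{29} \approx 17.552$)
$5457 - q = 5457 - \frac{509}{29} = \frac{157744}{29}$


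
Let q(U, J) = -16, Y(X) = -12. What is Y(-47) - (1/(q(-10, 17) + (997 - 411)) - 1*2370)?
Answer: 1344059/570 ≈ 2358.0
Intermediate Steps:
Y(-47) - (1/(q(-10, 17) + (997 - 411)) - 1*2370) = -12 - (1/(-16 + (997 - 411)) - 1*2370) = -12 - (1/(-16 + 586) - 2370) = -12 - (1/570 - 2370) = -12 - 1*(-1350899/570) = -12 + 1350899/570 = 1344059/570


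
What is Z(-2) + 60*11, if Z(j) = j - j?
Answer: 660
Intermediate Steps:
Z(j) = 0
Z(-2) + 60*11 = 0 + 60*11 = 0 + 660 = 660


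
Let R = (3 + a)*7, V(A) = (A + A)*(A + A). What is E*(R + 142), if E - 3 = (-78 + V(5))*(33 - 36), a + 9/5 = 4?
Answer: -56196/5 ≈ -11239.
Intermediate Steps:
a = 11/5 (a = -9/5 + 4 = 11/5 ≈ 2.2000)
V(A) = 4*A² (V(A) = (2*A)*(2*A) = 4*A²)
R = 182/5 (R = (3 + 11/5)*7 = (26/5)*7 = 182/5 ≈ 36.400)
E = -63 (E = 3 + (-78 + 4*5²)*(33 - 36) = 3 + (-78 + 4*25)*(-3) = 3 + (-78 + 100)*(-3) = 3 + 22*(-3) = 3 - 66 = -63)
E*(R + 142) = -63*(182/5 + 142) = -63*892/5 = -56196/5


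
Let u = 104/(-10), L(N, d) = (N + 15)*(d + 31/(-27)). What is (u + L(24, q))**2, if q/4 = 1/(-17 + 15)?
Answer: 35916049/2025 ≈ 17736.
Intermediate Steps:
q = -2 (q = 4/(-17 + 15) = 4/(-2) = 4*(-1/2) = -2)
L(N, d) = (15 + N)*(-31/27 + d) (L(N, d) = (15 + N)*(d + 31*(-1/27)) = (15 + N)*(d - 31/27) = (15 + N)*(-31/27 + d))
u = -52/5 (u = 104*(-1/10) = -52/5 ≈ -10.400)
(u + L(24, q))**2 = (-52/5 + (-155/9 + 15*(-2) - 31/27*24 + 24*(-2)))**2 = (-52/5 + (-155/9 - 30 - 248/9 - 48))**2 = (-52/5 - 1105/9)**2 = (-5993/45)**2 = 35916049/2025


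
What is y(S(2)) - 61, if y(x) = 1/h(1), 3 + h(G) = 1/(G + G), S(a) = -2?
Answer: -307/5 ≈ -61.400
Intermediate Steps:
h(G) = -3 + 1/(2*G) (h(G) = -3 + 1/(G + G) = -3 + 1/(2*G))
y(x) = -⅖ (y(x) = 1/(-3 + (½)/1) = 1/(-3 + (½)*1) = 1/(-3 + ½) = 1/(-5/2) = -⅖)
y(S(2)) - 61 = -⅖ - 61 = -307/5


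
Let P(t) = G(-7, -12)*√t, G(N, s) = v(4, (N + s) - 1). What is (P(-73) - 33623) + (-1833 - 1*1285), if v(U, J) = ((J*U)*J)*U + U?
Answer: -36741 + 6404*I*√73 ≈ -36741.0 + 54716.0*I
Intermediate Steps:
v(U, J) = U + J²*U² (v(U, J) = (U*J²)*U + U = J²*U² + U = U + J²*U²)
G(N, s) = 4 + 16*(-1 + N + s)² (G(N, s) = 4*(1 + 4*((N + s) - 1)²) = 4*(1 + 4*(-1 + N + s)²) = 4 + 16*(-1 + N + s)²)
P(t) = 6404*√t (P(t) = (4 + 16*(-1 - 7 - 12)²)*√t = (4 + 16*(-20)²)*√t = (4 + 16*400)*√t = (4 + 6400)*√t = 6404*√t)
(P(-73) - 33623) + (-1833 - 1*1285) = (6404*√(-73) - 33623) + (-1833 - 1*1285) = (6404*(I*√73) - 33623) + (-1833 - 1285) = (6404*I*√73 - 33623) - 3118 = (-33623 + 6404*I*√73) - 3118 = -36741 + 6404*I*√73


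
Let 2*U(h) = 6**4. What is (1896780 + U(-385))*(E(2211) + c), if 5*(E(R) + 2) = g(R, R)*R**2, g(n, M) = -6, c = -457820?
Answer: -59997121153008/5 ≈ -1.1999e+13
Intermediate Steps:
E(R) = -2 - 6*R**2/5 (E(R) = -2 + (-6*R**2)/5 = -2 - 6*R**2/5)
U(h) = 648 (U(h) = (1/2)*6**4 = (1/2)*1296 = 648)
(1896780 + U(-385))*(E(2211) + c) = (1896780 + 648)*((-2 - 6/5*2211**2) - 457820) = 1897428*((-2 - 6/5*4888521) - 457820) = 1897428*((-2 - 29331126/5) - 457820) = 1897428*(-29331136/5 - 457820) = 1897428*(-31620236/5) = -59997121153008/5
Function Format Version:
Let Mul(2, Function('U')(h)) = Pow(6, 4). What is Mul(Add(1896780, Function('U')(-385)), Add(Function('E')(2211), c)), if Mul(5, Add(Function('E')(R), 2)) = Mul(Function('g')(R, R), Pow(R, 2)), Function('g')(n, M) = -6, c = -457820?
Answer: Rational(-59997121153008, 5) ≈ -1.1999e+13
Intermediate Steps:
Function('E')(R) = Add(-2, Mul(Rational(-6, 5), Pow(R, 2))) (Function('E')(R) = Add(-2, Mul(Rational(1, 5), Mul(-6, Pow(R, 2)))) = Add(-2, Mul(Rational(-6, 5), Pow(R, 2))))
Function('U')(h) = 648 (Function('U')(h) = Mul(Rational(1, 2), Pow(6, 4)) = Mul(Rational(1, 2), 1296) = 648)
Mul(Add(1896780, Function('U')(-385)), Add(Function('E')(2211), c)) = Mul(Add(1896780, 648), Add(Add(-2, Mul(Rational(-6, 5), Pow(2211, 2))), -457820)) = Mul(1897428, Add(Add(-2, Mul(Rational(-6, 5), 4888521)), -457820)) = Mul(1897428, Add(Add(-2, Rational(-29331126, 5)), -457820)) = Mul(1897428, Add(Rational(-29331136, 5), -457820)) = Mul(1897428, Rational(-31620236, 5)) = Rational(-59997121153008, 5)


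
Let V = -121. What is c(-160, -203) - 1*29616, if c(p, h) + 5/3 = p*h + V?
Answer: 8224/3 ≈ 2741.3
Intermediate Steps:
c(p, h) = -368/3 + h*p (c(p, h) = -5/3 + (p*h - 121) = -5/3 + (h*p - 121) = -5/3 + (-121 + h*p) = -368/3 + h*p)
c(-160, -203) - 1*29616 = (-368/3 - 203*(-160)) - 1*29616 = (-368/3 + 32480) - 29616 = 97072/3 - 29616 = 8224/3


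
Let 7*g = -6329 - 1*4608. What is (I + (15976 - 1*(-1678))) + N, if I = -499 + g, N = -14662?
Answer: 6514/7 ≈ 930.57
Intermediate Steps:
g = -10937/7 (g = (-6329 - 1*4608)/7 = (-6329 - 4608)/7 = (⅐)*(-10937) = -10937/7 ≈ -1562.4)
I = -14430/7 (I = -499 - 10937/7 = -14430/7 ≈ -2061.4)
(I + (15976 - 1*(-1678))) + N = (-14430/7 + (15976 - 1*(-1678))) - 14662 = (-14430/7 + (15976 + 1678)) - 14662 = (-14430/7 + 17654) - 14662 = 109148/7 - 14662 = 6514/7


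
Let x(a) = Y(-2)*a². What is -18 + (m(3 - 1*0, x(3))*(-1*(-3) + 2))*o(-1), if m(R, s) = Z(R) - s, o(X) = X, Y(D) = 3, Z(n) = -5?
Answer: 142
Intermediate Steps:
x(a) = 3*a²
m(R, s) = -5 - s
-18 + (m(3 - 1*0, x(3))*(-1*(-3) + 2))*o(-1) = -18 + ((-5 - 3*3²)*(-1*(-3) + 2))*(-1) = -18 + ((-5 - 3*9)*(3 + 2))*(-1) = -18 + ((-5 - 1*27)*5)*(-1) = -18 + ((-5 - 27)*5)*(-1) = -18 - 32*5*(-1) = -18 - 160*(-1) = -18 + 160 = 142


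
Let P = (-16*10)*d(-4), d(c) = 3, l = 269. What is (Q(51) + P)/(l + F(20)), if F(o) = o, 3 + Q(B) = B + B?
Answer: -381/289 ≈ -1.3183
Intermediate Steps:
P = -480 (P = -16*10*3 = -160*3 = -480)
Q(B) = -3 + 2*B (Q(B) = -3 + (B + B) = -3 + 2*B)
(Q(51) + P)/(l + F(20)) = ((-3 + 2*51) - 480)/(269 + 20) = ((-3 + 102) - 480)/289 = (99 - 480)*(1/289) = -381*1/289 = -381/289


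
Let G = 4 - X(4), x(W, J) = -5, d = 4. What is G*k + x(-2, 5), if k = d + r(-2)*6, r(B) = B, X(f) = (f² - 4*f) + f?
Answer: -5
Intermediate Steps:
X(f) = f² - 3*f
k = -8 (k = 4 - 2*6 = 4 - 12 = -8)
G = 0 (G = 4 - 4*(-3 + 4) = 4 - 4 = 0)
G*k + x(-2, 5) = 0*(-8) - 5 = 0 - 5 = -5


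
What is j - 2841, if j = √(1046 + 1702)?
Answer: -2841 + 2*√687 ≈ -2788.6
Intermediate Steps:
j = 2*√687 (j = √2748 = 2*√687 ≈ 52.421)
j - 2841 = 2*√687 - 2841 = -2841 + 2*√687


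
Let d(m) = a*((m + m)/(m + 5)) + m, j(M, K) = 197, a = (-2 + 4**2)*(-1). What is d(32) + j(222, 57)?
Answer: 7577/37 ≈ 204.78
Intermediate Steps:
a = -14 (a = (-2 + 16)*(-1) = 14*(-1) = -14)
d(m) = m - 28*m/(5 + m) (d(m) = -14*(m + m)/(m + 5) + m = -14*2*m/(5 + m) + m = -28*m/(5 + m) + m = m - 28*m/(5 + m))
d(32) + j(222, 57) = 32*(-23 + 32)/(5 + 32) + 197 = 32*9/37 + 197 = 32*(1/37)*9 + 197 = 288/37 + 197 = 7577/37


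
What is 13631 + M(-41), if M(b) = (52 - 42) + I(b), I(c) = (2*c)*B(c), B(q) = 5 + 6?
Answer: 12739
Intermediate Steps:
B(q) = 11
I(c) = 22*c (I(c) = (2*c)*11 = 22*c)
M(b) = 10 + 22*b (M(b) = (52 - 42) + 22*b = 10 + 22*b)
13631 + M(-41) = 13631 + (10 + 22*(-41)) = 13631 + (10 - 902) = 13631 - 892 = 12739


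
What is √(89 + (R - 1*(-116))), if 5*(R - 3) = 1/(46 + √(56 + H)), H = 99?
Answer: √(239205 + 5200*√155)/(5*√(46 + √155)) ≈ 14.422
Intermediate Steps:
R = 3 + 1/(5*(46 + √155)) (R = 3 + 1/(5*(46 + √(56 + 99))) = 3 + 1/(5*(46 + √155)) ≈ 3.0034)
√(89 + (R - 1*(-116))) = √(89 + ((29461/9805 - √155/9805) - 1*(-116))) = √(89 + ((29461/9805 - √155/9805) + 116)) = √(89 + (1166841/9805 - √155/9805)) = √(2039486/9805 - √155/9805)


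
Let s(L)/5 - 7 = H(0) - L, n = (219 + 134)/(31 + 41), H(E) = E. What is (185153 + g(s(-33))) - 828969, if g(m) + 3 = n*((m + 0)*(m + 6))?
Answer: -3976421/9 ≈ -4.4182e+5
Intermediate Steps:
n = 353/72 ≈ 4.9028
s(L) = 35 - 5*L (s(L) = 35 + 5*(0 - L) = 35 + 5*(-L) = 35 - 5*L)
g(m) = -3 + 353*m*(6 + m)/72 (g(m) = -3 + 353*((m + 0)*(m + 6))/72 = -3 + 353*(m*(6 + m))/72 = -3 + 353*m*(6 + m)/72)
(185153 + g(s(-33))) - 828969 = (185153 + (-3 + 353*(35 - 5*(-33))/12 + 353*(35 - 5*(-33))²/72)) - 828969 = (185153 + (-3 + 353*(35 + 165)/12 + 353*(35 + 165)²/72)) - 828969 = (185153 + (-3 + (353/12)*200 + (353/72)*200²)) - 828969 = (185153 + (-3 + 17650/3 + (353/72)*40000)) - 828969 = (185153 + (-3 + 17650/3 + 1765000/9)) - 828969 = (185153 + 1817923/9) - 828969 = 3484300/9 - 828969 = -3976421/9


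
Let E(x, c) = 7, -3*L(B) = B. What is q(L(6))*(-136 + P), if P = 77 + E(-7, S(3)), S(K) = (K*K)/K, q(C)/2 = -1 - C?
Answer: -104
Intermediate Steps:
L(B) = -B/3
q(C) = -2 - 2*C (q(C) = 2*(-1 - C) = -2 - 2*C)
S(K) = K (S(K) = K²/K = K)
P = 84 (P = 77 + 7 = 84)
q(L(6))*(-136 + P) = (-2 - (-2)*6/3)*(-136 + 84) = (-2 - 2*(-2))*(-52) = (-2 + 4)*(-52) = 2*(-52) = -104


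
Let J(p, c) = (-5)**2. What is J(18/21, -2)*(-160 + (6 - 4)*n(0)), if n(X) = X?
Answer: -4000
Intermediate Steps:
J(p, c) = 25
J(18/21, -2)*(-160 + (6 - 4)*n(0)) = 25*(-160 + (6 - 4)*0) = 25*(-160 + 2*0) = 25*(-160 + 0) = 25*(-160) = -4000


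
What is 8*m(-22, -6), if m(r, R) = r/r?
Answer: 8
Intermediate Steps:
m(r, R) = 1
8*m(-22, -6) = 8*1 = 8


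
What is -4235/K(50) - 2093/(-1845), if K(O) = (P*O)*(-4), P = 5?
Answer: 396263/73800 ≈ 5.3694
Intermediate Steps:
K(O) = -20*O (K(O) = (5*O)*(-4) = -20*O)
-4235/K(50) - 2093/(-1845) = -4235/((-20*50)) - 2093/(-1845) = -4235/(-1000) - 2093*(-1/1845) = -4235*(-1/1000) + 2093/1845 = 847/200 + 2093/1845 = 396263/73800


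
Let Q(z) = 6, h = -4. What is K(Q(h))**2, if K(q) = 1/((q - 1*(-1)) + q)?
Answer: 1/169 ≈ 0.0059172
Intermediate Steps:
K(q) = 1/(1 + 2*q) (K(q) = 1/((q + 1) + q) = 1/((1 + q) + q) = 1/(1 + 2*q))
K(Q(h))**2 = (1/(1 + 2*6))**2 = (1/(1 + 12))**2 = (1/13)**2 = 1/169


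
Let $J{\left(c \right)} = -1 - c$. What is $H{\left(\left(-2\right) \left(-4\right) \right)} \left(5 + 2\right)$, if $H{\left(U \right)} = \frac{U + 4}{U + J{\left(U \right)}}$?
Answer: $-84$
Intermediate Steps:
$H{\left(U \right)} = -4 - U$ ($H{\left(U \right)} = \frac{U + 4}{U - \left(1 + U\right)} = \frac{4 + U}{-1} = \left(4 + U\right) \left(-1\right) = -4 - U$)
$H{\left(\left(-2\right) \left(-4\right) \right)} \left(5 + 2\right) = \left(-4 - \left(-2\right) \left(-4\right)\right) \left(5 + 2\right) = \left(-4 - 8\right) 7 = \left(-12\right) 7 = -84$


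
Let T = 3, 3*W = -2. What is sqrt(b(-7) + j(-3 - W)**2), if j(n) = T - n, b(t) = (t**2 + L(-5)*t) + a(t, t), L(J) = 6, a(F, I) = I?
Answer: 16/3 ≈ 5.3333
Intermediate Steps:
W = -2/3 (W = (1/3)*(-2) = -2/3 ≈ -0.66667)
b(t) = t**2 + 7*t (b(t) = (t**2 + 6*t) + t = t**2 + 7*t)
j(n) = 3 - n
sqrt(b(-7) + j(-3 - W)**2) = sqrt(-7*(7 - 7) + (3 - (-3 - 1*(-2/3)))**2) = sqrt(-7*0 + (3 - (-3 + 2/3))**2) = sqrt(0 + (3 - 1*(-7/3))**2) = sqrt(0 + (3 + 7/3)**2) = sqrt(0 + (16/3)**2) = sqrt(0 + 256/9) = sqrt(256/9) = 16/3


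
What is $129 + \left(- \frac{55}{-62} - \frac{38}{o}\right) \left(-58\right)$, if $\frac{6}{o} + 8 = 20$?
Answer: $\frac{139052}{31} \approx 4485.5$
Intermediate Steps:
$o = \frac{1}{2}$ ($o = \frac{6}{-8 + 20} = \frac{6}{12} = 6 \cdot \frac{1}{12} = \frac{1}{2} \approx 0.5$)
$129 + \left(- \frac{55}{-62} - \frac{38}{o}\right) \left(-58\right) = 129 + \left(- \frac{55}{-62} - 38 \frac{1}{\frac{1}{2}}\right) \left(-58\right) = 129 + \left(\left(-55\right) \left(- \frac{1}{62}\right) - 76\right) \left(-58\right) = 129 + \left(\frac{55}{62} - 76\right) \left(-58\right) = 129 - - \frac{135053}{31} = 129 + \frac{135053}{31} = \frac{139052}{31}$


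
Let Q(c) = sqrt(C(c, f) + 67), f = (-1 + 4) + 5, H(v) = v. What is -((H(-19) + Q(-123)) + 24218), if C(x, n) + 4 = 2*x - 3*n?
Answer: -24199 - 3*I*sqrt(23) ≈ -24199.0 - 14.387*I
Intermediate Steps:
f = 8 (f = 3 + 5 = 8)
C(x, n) = -4 - 3*n + 2*x (C(x, n) = -4 + (2*x - 3*n) = -4 + (-3*n + 2*x) = -4 - 3*n + 2*x)
Q(c) = sqrt(39 + 2*c) (Q(c) = sqrt((-4 - 3*8 + 2*c) + 67) = sqrt((-4 - 24 + 2*c) + 67) = sqrt((-28 + 2*c) + 67) = sqrt(39 + 2*c))
-((H(-19) + Q(-123)) + 24218) = -((-19 + sqrt(39 + 2*(-123))) + 24218) = -((-19 + sqrt(39 - 246)) + 24218) = -((-19 + sqrt(-207)) + 24218) = -((-19 + 3*I*sqrt(23)) + 24218) = -(24199 + 3*I*sqrt(23)) = -24199 - 3*I*sqrt(23)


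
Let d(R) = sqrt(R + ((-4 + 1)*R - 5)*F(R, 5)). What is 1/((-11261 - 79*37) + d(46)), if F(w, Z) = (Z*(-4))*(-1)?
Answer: -2364/33531445 - I*sqrt(2814)/201188670 ≈ -7.0501e-5 - 2.6367e-7*I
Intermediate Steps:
F(w, Z) = 4*Z (F(w, Z) = -4*Z*(-1) = 4*Z)
d(R) = sqrt(-100 - 59*R) (d(R) = sqrt(R + ((-4 + 1)*R - 5)*(4*5)) = sqrt(R + (-3*R - 5)*20) = sqrt(R + (-5 - 3*R)*20) = sqrt(R + (-100 - 60*R)) = sqrt(-100 - 59*R))
1/((-11261 - 79*37) + d(46)) = 1/((-11261 - 79*37) + sqrt(-100 - 59*46)) = 1/((-11261 - 1*2923) + sqrt(-100 - 2714)) = 1/((-11261 - 2923) + sqrt(-2814)) = 1/(-14184 + I*sqrt(2814))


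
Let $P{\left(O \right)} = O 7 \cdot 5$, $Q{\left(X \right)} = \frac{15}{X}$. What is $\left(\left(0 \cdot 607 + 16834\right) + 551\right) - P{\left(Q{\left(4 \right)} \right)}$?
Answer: $\frac{69015}{4} \approx 17254.0$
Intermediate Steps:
$P{\left(O \right)} = 35 O$ ($P{\left(O \right)} = 7 O 5 = 35 O$)
$\left(\left(0 \cdot 607 + 16834\right) + 551\right) - P{\left(Q{\left(4 \right)} \right)} = \left(\left(0 \cdot 607 + 16834\right) + 551\right) - 35 \cdot \frac{15}{4} = \left(\left(0 + 16834\right) + 551\right) - 35 \cdot 15 \cdot \frac{1}{4} = \left(16834 + 551\right) - 35 \cdot \frac{15}{4} = 17385 - \frac{525}{4} = \frac{69015}{4}$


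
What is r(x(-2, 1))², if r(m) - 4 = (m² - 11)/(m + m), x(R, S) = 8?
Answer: 13689/256 ≈ 53.473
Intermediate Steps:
r(m) = 4 + (-11 + m²)/(2*m) (r(m) = 4 + (m² - 11)/(m + m) = 4 + (-11 + m²)/((2*m)) = 4 + (-11 + m²)*(1/(2*m)) = 4 + (-11 + m²)/(2*m))
r(x(-2, 1))² = ((½)*(-11 + 8*(8 + 8))/8)² = ((½)*(⅛)*(-11 + 8*16))² = ((½)*(⅛)*(-11 + 128))² = ((½)*(⅛)*117)² = (117/16)² = 13689/256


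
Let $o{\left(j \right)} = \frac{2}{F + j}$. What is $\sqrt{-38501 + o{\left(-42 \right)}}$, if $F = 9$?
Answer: $\frac{i \sqrt{41927655}}{33} \approx 196.22 i$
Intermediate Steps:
$o{\left(j \right)} = \frac{2}{9 + j}$
$\sqrt{-38501 + o{\left(-42 \right)}} = \sqrt{-38501 + \frac{2}{9 - 42}} = \sqrt{-38501 + \frac{2}{-33}} = \sqrt{-38501 + 2 \left(- \frac{1}{33}\right)} = \sqrt{-38501 - \frac{2}{33}} = \sqrt{- \frac{1270535}{33}} = \frac{i \sqrt{41927655}}{33}$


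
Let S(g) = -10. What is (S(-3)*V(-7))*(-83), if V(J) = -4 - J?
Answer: 2490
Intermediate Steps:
(S(-3)*V(-7))*(-83) = -10*(-4 - 1*(-7))*(-83) = -10*(-4 + 7)*(-83) = -10*3*(-83) = -30*(-83) = 2490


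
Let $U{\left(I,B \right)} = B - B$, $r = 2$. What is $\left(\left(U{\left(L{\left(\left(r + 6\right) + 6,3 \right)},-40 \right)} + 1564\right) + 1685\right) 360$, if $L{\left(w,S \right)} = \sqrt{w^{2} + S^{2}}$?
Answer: $1169640$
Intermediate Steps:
$L{\left(w,S \right)} = \sqrt{S^{2} + w^{2}}$
$U{\left(I,B \right)} = 0$
$\left(\left(U{\left(L{\left(\left(r + 6\right) + 6,3 \right)},-40 \right)} + 1564\right) + 1685\right) 360 = \left(\left(0 + 1564\right) + 1685\right) 360 = \left(1564 + 1685\right) 360 = 3249 \cdot 360 = 1169640$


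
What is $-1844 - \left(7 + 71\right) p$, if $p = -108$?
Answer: $6580$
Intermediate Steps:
$-1844 - \left(7 + 71\right) p = -1844 - \left(7 + 71\right) \left(-108\right) = -1844 - 78 \left(-108\right) = -1844 - -8424 = -1844 + 8424 = 6580$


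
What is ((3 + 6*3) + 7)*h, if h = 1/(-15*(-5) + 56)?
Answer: 28/131 ≈ 0.21374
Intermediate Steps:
h = 1/131 (h = 1/(75 + 56) = 1/131 ≈ 0.0076336)
((3 + 6*3) + 7)*h = ((3 + 6*3) + 7)*(1/131) = ((3 + 18) + 7)*(1/131) = (21 + 7)*(1/131) = 28*(1/131) = 28/131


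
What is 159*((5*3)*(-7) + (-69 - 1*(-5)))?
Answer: -26871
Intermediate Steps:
159*((5*3)*(-7) + (-69 - 1*(-5))) = 159*(15*(-7) + (-69 + 5)) = 159*(-105 - 64) = 159*(-169) = -26871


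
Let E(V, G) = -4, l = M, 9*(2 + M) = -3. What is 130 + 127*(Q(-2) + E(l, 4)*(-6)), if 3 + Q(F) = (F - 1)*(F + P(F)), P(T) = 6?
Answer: 1273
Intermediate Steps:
M = -7/3 (M = -2 + (⅑)*(-3) = -2 - ⅓ = -7/3 ≈ -2.3333)
l = -7/3 ≈ -2.3333
Q(F) = -3 + (-1 + F)*(6 + F) (Q(F) = -3 + (F - 1)*(F + 6) = -3 + (-1 + F)*(6 + F))
130 + 127*(Q(-2) + E(l, 4)*(-6)) = 130 + 127*((-9 + (-2)² + 5*(-2)) - 4*(-6)) = 130 + 127*((-9 + 4 - 10) + 24) = 130 + 127*(-15 + 24) = 130 + 127*9 = 130 + 1143 = 1273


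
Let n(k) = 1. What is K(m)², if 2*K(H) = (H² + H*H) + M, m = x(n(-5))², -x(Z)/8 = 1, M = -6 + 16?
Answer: 16818201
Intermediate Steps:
M = 10
x(Z) = -8 (x(Z) = -8*1 = -8)
m = 64 (m = (-8)² = 64)
K(H) = 5 + H² (K(H) = ((H² + H*H) + 10)/2 = ((H² + H²) + 10)/2 = (2*H² + 10)/2 = (10 + 2*H²)/2 = 5 + H²)
K(m)² = (5 + 64²)² = (5 + 4096)² = 4101² = 16818201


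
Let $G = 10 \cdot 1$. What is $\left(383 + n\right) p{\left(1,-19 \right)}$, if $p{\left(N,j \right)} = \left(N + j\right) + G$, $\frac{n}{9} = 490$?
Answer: $-38344$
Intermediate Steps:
$n = 4410$ ($n = 9 \cdot 490 = 4410$)
$G = 10$
$p{\left(N,j \right)} = 10 + N + j$ ($p{\left(N,j \right)} = \left(N + j\right) + 10 = 10 + N + j$)
$\left(383 + n\right) p{\left(1,-19 \right)} = \left(383 + 4410\right) \left(10 + 1 - 19\right) = 4793 \left(-8\right) = -38344$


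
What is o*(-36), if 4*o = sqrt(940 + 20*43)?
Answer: -270*sqrt(2) ≈ -381.84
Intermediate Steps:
o = 15*sqrt(2)/2 (o = sqrt(940 + 20*43)/4 = sqrt(940 + 860)/4 = sqrt(1800)/4 = (30*sqrt(2))/4 = 15*sqrt(2)/2 ≈ 10.607)
o*(-36) = (15*sqrt(2)/2)*(-36) = -270*sqrt(2)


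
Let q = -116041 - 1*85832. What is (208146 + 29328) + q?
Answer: 35601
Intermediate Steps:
q = -201873 (q = -116041 - 85832 = -201873)
(208146 + 29328) + q = (208146 + 29328) - 201873 = 237474 - 201873 = 35601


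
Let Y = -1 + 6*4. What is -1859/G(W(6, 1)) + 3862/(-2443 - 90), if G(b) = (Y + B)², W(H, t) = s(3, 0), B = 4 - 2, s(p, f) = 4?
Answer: -7122597/1583125 ≈ -4.4991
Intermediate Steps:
B = 2
W(H, t) = 4
Y = 23 (Y = -1 + 24 = 23)
G(b) = 625 (G(b) = (23 + 2)² = 25² = 625)
-1859/G(W(6, 1)) + 3862/(-2443 - 90) = -1859/625 + 3862/(-2443 - 90) = -1859*1/625 + 3862/(-2533) = -1859/625 + 3862*(-1/2533) = -1859/625 - 3862/2533 = -7122597/1583125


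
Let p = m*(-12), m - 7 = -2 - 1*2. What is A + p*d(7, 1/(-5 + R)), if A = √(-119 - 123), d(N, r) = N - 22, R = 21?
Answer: 540 + 11*I*√2 ≈ 540.0 + 15.556*I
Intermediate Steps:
m = 3 (m = 7 + (-2 - 1*2) = 7 + (-2 - 2) = 7 - 4 = 3)
d(N, r) = -22 + N
p = -36 (p = 3*(-12) = -36)
A = 11*I*√2 (A = √(-242) = 11*I*√2 ≈ 15.556*I)
A + p*d(7, 1/(-5 + R)) = 11*I*√2 - 36*(-22 + 7) = 11*I*√2 - 36*(-15) = 11*I*√2 + 540 = 540 + 11*I*√2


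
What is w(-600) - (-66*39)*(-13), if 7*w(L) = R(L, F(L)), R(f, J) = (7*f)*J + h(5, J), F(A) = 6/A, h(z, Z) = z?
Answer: -234187/7 ≈ -33455.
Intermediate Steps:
R(f, J) = 5 + 7*J*f (R(f, J) = (7*f)*J + 5 = 7*J*f + 5 = 5 + 7*J*f)
w(L) = 47/7 (w(L) = (5 + 7*(6/L)*L)/7 = (5 + 42)/7 = (1/7)*47 = 47/7)
w(-600) - (-66*39)*(-13) = 47/7 - (-66*39)*(-13) = 47/7 - (-2574)*(-13) = 47/7 - 1*33462 = 47/7 - 33462 = -234187/7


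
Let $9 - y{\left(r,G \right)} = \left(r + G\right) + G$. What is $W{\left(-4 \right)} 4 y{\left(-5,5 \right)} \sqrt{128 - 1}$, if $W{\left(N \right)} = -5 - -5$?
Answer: $0$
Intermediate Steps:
$y{\left(r,G \right)} = 9 - r - 2 G$ ($y{\left(r,G \right)} = 9 - \left(\left(r + G\right) + G\right) = 9 - \left(\left(G + r\right) + G\right) = 9 - \left(r + 2 G\right) = 9 - r - 2 G$)
$W{\left(N \right)} = 0$ ($W{\left(N \right)} = -5 + 5 = 0$)
$W{\left(-4 \right)} 4 y{\left(-5,5 \right)} \sqrt{128 - 1} = 0 \cdot 4 \left(9 - -5 - 10\right) \sqrt{128 - 1} = 0 \left(9 + 5 - 10\right) \sqrt{127} = 0 \cdot 4 \sqrt{127} = 0 \sqrt{127} = 0$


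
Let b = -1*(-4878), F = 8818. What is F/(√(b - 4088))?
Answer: 4409*√790/395 ≈ 313.73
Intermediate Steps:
b = 4878
F/(√(b - 4088)) = 8818/(√(4878 - 4088)) = 8818/(√790) = 8818*(√790/790) = 4409*√790/395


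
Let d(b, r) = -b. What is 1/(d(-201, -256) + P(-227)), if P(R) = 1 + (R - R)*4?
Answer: 1/202 ≈ 0.0049505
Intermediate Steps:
P(R) = 1 (P(R) = 1 + 0*4 = 1 + 0 = 1)
1/(d(-201, -256) + P(-227)) = 1/(-1*(-201) + 1) = 1/(201 + 1) = 1/202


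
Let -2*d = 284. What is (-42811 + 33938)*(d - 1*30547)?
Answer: 272303497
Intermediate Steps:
d = -142 (d = -½*284 = -142)
(-42811 + 33938)*(d - 1*30547) = (-42811 + 33938)*(-142 - 1*30547) = -8873*(-142 - 30547) = -8873*(-30689) = 272303497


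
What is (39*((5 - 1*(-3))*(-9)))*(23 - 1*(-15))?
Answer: -106704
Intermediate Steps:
(39*((5 - 1*(-3))*(-9)))*(23 - 1*(-15)) = (39*((5 + 3)*(-9)))*(23 + 15) = (39*(8*(-9)))*38 = (39*(-72))*38 = -2808*38 = -106704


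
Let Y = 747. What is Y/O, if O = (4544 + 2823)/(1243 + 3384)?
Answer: 3456369/7367 ≈ 469.17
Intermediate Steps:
O = 7367/4627 ≈ 1.5922
Y/O = 747/(7367/4627) = 747*(4627/7367) = 3456369/7367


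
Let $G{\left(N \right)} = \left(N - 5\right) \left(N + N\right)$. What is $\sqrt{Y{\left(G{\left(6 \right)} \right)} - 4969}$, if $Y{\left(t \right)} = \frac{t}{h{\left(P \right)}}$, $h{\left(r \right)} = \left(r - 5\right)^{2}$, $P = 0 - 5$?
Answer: $\frac{i \sqrt{124222}}{5} \approx 70.49 i$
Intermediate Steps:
$P = -5$
$h{\left(r \right)} = \left(-5 + r\right)^{2}$
$G{\left(N \right)} = 2 N \left(-5 + N\right)$ ($G{\left(N \right)} = \left(-5 + N\right) 2 N = 2 N \left(-5 + N\right)$)
$Y{\left(t \right)} = \frac{t}{100}$ ($Y{\left(t \right)} = \frac{t}{\left(-5 - 5\right)^{2}} = \frac{t}{\left(-10\right)^{2}} = \frac{t}{100}$)
$\sqrt{Y{\left(G{\left(6 \right)} \right)} - 4969} = \sqrt{\frac{2 \cdot 6 \left(-5 + 6\right)}{100} - 4969} = \sqrt{\frac{2 \cdot 6 \cdot 1}{100} - 4969} = \sqrt{\frac{1}{100} \cdot 12 - 4969} = \sqrt{\frac{3}{25} - 4969} = \sqrt{- \frac{124222}{25}} = \frac{i \sqrt{124222}}{5}$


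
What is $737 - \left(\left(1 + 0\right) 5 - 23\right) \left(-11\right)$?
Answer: $539$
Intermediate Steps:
$737 - \left(\left(1 + 0\right) 5 - 23\right) \left(-11\right) = 737 - \left(1 \cdot 5 - 23\right) \left(-11\right) = 737 - \left(5 - 23\right) \left(-11\right) = 737 - \left(-18\right) \left(-11\right) = 737 - 198 = 539$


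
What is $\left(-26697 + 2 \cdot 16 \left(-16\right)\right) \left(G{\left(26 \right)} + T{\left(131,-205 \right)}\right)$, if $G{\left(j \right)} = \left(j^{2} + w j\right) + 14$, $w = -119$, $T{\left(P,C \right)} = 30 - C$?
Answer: $59016321$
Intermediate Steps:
$G{\left(j \right)} = 14 + j^{2} - 119 j$ ($G{\left(j \right)} = \left(j^{2} - 119 j\right) + 14 = 14 + j^{2} - 119 j$)
$\left(-26697 + 2 \cdot 16 \left(-16\right)\right) \left(G{\left(26 \right)} + T{\left(131,-205 \right)}\right) = \left(-26697 + 2 \cdot 16 \left(-16\right)\right) \left(\left(14 + 26^{2} - 3094\right) + \left(30 - -205\right)\right) = \left(-26697 + 32 \left(-16\right)\right) \left(\left(14 + 676 - 3094\right) + \left(30 + 205\right)\right) = \left(-26697 - 512\right) \left(-2404 + 235\right) = \left(-27209\right) \left(-2169\right) = 59016321$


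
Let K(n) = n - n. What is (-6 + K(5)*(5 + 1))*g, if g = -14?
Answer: 84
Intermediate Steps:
K(n) = 0
(-6 + K(5)*(5 + 1))*g = (-6 + 0*(5 + 1))*(-14) = (-6 + 0*6)*(-14) = (-6 + 0)*(-14) = -6*(-14) = 84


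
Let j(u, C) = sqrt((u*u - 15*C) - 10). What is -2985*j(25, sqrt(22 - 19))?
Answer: -2985*sqrt(615 - 15*sqrt(3)) ≈ -72445.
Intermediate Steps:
j(u, C) = sqrt(-10 + u**2 - 15*C) (j(u, C) = sqrt((u**2 - 15*C) - 10) = sqrt(-10 + u**2 - 15*C))
-2985*j(25, sqrt(22 - 19)) = -2985*sqrt(-10 + 25**2 - 15*sqrt(22 - 19)) = -2985*sqrt(-10 + 625 - 15*sqrt(3)) = -2985*sqrt(615 - 15*sqrt(3))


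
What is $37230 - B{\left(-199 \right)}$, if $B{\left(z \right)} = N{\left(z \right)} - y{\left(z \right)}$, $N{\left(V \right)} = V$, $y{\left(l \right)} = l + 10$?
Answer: $37240$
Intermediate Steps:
$y{\left(l \right)} = 10 + l$
$B{\left(z \right)} = -10$ ($B{\left(z \right)} = z - \left(10 + z\right) = -10$)
$37230 - B{\left(-199 \right)} = 37230 - -10 = 37230 + 10 = 37240$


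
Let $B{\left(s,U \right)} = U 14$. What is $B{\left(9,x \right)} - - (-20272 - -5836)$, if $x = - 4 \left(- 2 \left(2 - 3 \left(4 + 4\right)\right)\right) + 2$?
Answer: $-16872$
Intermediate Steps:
$x = -174$ ($x = - 4 \left(- 2 \left(2 - 24\right)\right) + 2 = - 4 \left(\left(-2\right) \left(-22\right)\right) + 2 = \left(-4\right) 44 + 2 = -176 + 2 = -174$)
$B{\left(s,U \right)} = 14 U$
$B{\left(9,x \right)} - - (-20272 - -5836) = 14 \left(-174\right) - - (-20272 - -5836) = -2436 - - (-20272 + 5836) = -2436 - \left(-1\right) \left(-14436\right) = -2436 - 14436 = -16872$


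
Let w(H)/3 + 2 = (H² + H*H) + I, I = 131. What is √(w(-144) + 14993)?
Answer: 2*√34949 ≈ 373.89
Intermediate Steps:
w(H) = 387 + 6*H² (w(H) = -6 + 3*((H² + H*H) + 131) = -6 + 3*((H² + H²) + 131) = -6 + 3*(2*H² + 131) = -6 + 3*(131 + 2*H²) = -6 + (393 + 6*H²) = 387 + 6*H²)
√(w(-144) + 14993) = √((387 + 6*(-144)²) + 14993) = √((387 + 6*20736) + 14993) = √((387 + 124416) + 14993) = √(124803 + 14993) = √139796 = 2*√34949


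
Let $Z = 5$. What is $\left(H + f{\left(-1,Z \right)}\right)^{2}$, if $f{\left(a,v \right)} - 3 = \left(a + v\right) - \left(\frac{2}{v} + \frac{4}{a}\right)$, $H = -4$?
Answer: $\frac{1089}{25} \approx 43.56$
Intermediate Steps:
$f{\left(a,v \right)} = 3 + a + v - \frac{4}{a} - \frac{2}{v}$ ($f{\left(a,v \right)} = 3 - \left(- a - v + \frac{2}{v} + \frac{4}{a}\right) = 3 + \left(a + v - \frac{4}{a} - \frac{2}{v}\right) = 3 + a + v - \frac{4}{a} - \frac{2}{v}$)
$\left(H + f{\left(-1,Z \right)}\right)^{2} = \left(-4 - \left(-7 - 4 + \frac{2}{5}\right)\right)^{2} = \left(-4 - - \frac{53}{5}\right)^{2} = \left(-4 + \left(3 - 1 + 5 + 4 - \frac{2}{5}\right)\right)^{2} = \left(-4 + \frac{53}{5}\right)^{2} = \left(\frac{33}{5}\right)^{2} = \frac{1089}{25}$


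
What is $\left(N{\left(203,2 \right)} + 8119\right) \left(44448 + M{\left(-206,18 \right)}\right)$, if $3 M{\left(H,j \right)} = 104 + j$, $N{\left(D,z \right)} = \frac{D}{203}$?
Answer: $\frac{1083743920}{3} \approx 3.6125 \cdot 10^{8}$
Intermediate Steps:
$N{\left(D,z \right)} = \frac{D}{203}$ ($N{\left(D,z \right)} = D \frac{1}{203} = \frac{D}{203}$)
$M{\left(H,j \right)} = \frac{104}{3} + \frac{j}{3}$ ($M{\left(H,j \right)} = \frac{104 + j}{3} = \frac{104}{3} + \frac{j}{3}$)
$\left(N{\left(203,2 \right)} + 8119\right) \left(44448 + M{\left(-206,18 \right)}\right) = \left(\frac{1}{203} \cdot 203 + 8119\right) \left(44448 + \left(\frac{104}{3} + \frac{1}{3} \cdot 18\right)\right) = \left(1 + 8119\right) \left(44448 + \left(\frac{104}{3} + 6\right)\right) = 8120 \left(44448 + \frac{122}{3}\right) = 8120 \cdot \frac{133466}{3} = \frac{1083743920}{3}$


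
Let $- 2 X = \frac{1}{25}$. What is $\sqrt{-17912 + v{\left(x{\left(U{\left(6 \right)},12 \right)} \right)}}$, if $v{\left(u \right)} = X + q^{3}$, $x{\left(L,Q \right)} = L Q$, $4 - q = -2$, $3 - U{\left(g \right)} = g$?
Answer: $\frac{i \sqrt{1769602}}{10} \approx 133.03 i$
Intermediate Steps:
$U{\left(g \right)} = 3 - g$
$q = 6$ ($q = 4 - -2 = 4 + 2 = 6$)
$X = - \frac{1}{50}$ ($X = - \frac{1}{2 \cdot 25} = \left(- \frac{1}{2}\right) \frac{1}{25} = - \frac{1}{50} \approx -0.02$)
$v{\left(u \right)} = \frac{10799}{50}$ ($v{\left(u \right)} = - \frac{1}{50} + 6^{3} = - \frac{1}{50} + 216 = \frac{10799}{50}$)
$\sqrt{-17912 + v{\left(x{\left(U{\left(6 \right)},12 \right)} \right)}} = \sqrt{-17912 + \frac{10799}{50}} = \sqrt{- \frac{884801}{50}} = \frac{i \sqrt{1769602}}{10}$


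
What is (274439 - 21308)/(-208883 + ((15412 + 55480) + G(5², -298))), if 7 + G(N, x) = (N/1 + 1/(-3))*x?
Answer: -759393/436046 ≈ -1.7415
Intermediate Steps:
G(N, x) = -7 + x*(-⅓ + N) (G(N, x) = -7 + (N/1 + 1/(-3))*x = -7 + (N*1 + 1*(-⅓))*x = -7 + (N - ⅓)*x = -7 + (-⅓ + N)*x = -7 + x*(-⅓ + N))
(274439 - 21308)/(-208883 + ((15412 + 55480) + G(5², -298))) = (274439 - 21308)/(-208883 + ((15412 + 55480) + (-7 - ⅓*(-298) + 5²*(-298)))) = 253131/(-208883 + (70892 + (-7 + 298/3 + 25*(-298)))) = 253131/(-208883 + (70892 + (-7 + 298/3 - 7450))) = 253131/(-208883 + (70892 - 22073/3)) = 253131/(-208883 + 190603/3) = 253131/(-436046/3) = 253131*(-3/436046) = -759393/436046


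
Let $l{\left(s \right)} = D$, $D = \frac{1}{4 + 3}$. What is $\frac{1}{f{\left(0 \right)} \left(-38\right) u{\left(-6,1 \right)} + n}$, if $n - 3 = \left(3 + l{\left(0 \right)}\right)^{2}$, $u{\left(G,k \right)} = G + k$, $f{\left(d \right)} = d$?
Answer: $\frac{49}{631} \approx 0.077654$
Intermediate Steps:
$D = \frac{1}{7} \approx 0.14286$
$l{\left(s \right)} = \frac{1}{7}$
$n = \frac{631}{49}$ ($n = 3 + \left(3 + \frac{1}{7}\right)^{2} = 3 + \left(\frac{22}{7}\right)^{2} = 3 + \frac{484}{49} = \frac{631}{49} \approx 12.878$)
$\frac{1}{f{\left(0 \right)} \left(-38\right) u{\left(-6,1 \right)} + n} = \frac{1}{0 \left(-38\right) \left(-6 + 1\right) + \frac{631}{49}} = \frac{1}{0 \left(-5\right) + \frac{631}{49}} = \frac{1}{0 + \frac{631}{49}} = \frac{1}{\frac{631}{49}} = \frac{49}{631}$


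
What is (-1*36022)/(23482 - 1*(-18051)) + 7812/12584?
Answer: -32211263/130662818 ≈ -0.24652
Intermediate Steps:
(-1*36022)/(23482 - 1*(-18051)) + 7812/12584 = -36022/(23482 + 18051) + 7812*(1/12584) = -36022/41533 + 1953/3146 = -32211263/130662818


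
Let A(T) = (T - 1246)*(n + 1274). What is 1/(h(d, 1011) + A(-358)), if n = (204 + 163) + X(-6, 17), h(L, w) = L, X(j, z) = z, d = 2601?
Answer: -1/2656831 ≈ -3.7639e-7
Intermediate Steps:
n = 384 (n = (204 + 163) + 17 = 367 + 17 = 384)
A(T) = -2065868 + 1658*T (A(T) = (T - 1246)*(384 + 1274) = (-1246 + T)*1658 = -2065868 + 1658*T)
1/(h(d, 1011) + A(-358)) = 1/(2601 + (-2065868 + 1658*(-358))) = 1/(2601 + (-2065868 - 593564)) = 1/(2601 - 2659432) = 1/(-2656831) = -1/2656831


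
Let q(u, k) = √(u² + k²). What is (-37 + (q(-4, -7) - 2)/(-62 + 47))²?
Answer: (553 + √65)²/225 ≈ 1399.1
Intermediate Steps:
q(u, k) = √(k² + u²)
(-37 + (q(-4, -7) - 2)/(-62 + 47))² = (-37 + (√((-7)² + (-4)²) - 2)/(-62 + 47))² = (-37 + (√(49 + 16) - 2)/(-15))² = (-37 + (√65 - 2)*(-1/15))² = (-37 + (-2 + √65)*(-1/15))² = (-37 + (2/15 - √65/15))² = (-553/15 - √65/15)²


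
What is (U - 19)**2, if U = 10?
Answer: 81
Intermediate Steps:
(U - 19)**2 = (10 - 19)**2 = (-9)**2 = 81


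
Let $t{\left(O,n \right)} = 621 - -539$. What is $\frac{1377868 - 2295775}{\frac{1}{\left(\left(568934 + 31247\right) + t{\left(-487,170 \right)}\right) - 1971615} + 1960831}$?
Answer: $- \frac{1257784096518}{2686875737693} \approx -0.46812$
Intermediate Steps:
$t{\left(O,n \right)} = 1160$ ($t{\left(O,n \right)} = 621 + 539 = 1160$)
$\frac{1377868 - 2295775}{\frac{1}{\left(\left(568934 + 31247\right) + t{\left(-487,170 \right)}\right) - 1971615} + 1960831} = \frac{1377868 - 2295775}{\frac{1}{\left(\left(568934 + 31247\right) + 1160\right) - 1971615} + 1960831} = - \frac{917907}{\frac{1}{\left(600181 + 1160\right) - 1971615} + 1960831} = - \frac{917907}{\frac{1}{601341 - 1971615} + 1960831} = - \frac{917907}{\frac{1}{-1370274} + 1960831} = - \frac{917907}{- \frac{1}{1370274} + 1960831} = - \frac{917907}{\frac{2686875737693}{1370274}} = \left(-917907\right) \frac{1370274}{2686875737693} = - \frac{1257784096518}{2686875737693}$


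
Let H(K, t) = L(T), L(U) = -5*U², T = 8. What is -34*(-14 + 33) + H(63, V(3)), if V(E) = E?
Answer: -966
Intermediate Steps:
H(K, t) = -320 (H(K, t) = -5*8² = -5*64 = -320)
-34*(-14 + 33) + H(63, V(3)) = -34*(-14 + 33) - 320 = -34*19 - 320 = -646 - 320 = -966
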